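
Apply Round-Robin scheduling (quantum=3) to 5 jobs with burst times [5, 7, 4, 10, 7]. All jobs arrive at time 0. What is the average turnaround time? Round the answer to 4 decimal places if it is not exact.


Time quantum = 3
Execution trace:
  J1 runs 3 units, time = 3
  J2 runs 3 units, time = 6
  J3 runs 3 units, time = 9
  J4 runs 3 units, time = 12
  J5 runs 3 units, time = 15
  J1 runs 2 units, time = 17
  J2 runs 3 units, time = 20
  J3 runs 1 units, time = 21
  J4 runs 3 units, time = 24
  J5 runs 3 units, time = 27
  J2 runs 1 units, time = 28
  J4 runs 3 units, time = 31
  J5 runs 1 units, time = 32
  J4 runs 1 units, time = 33
Finish times: [17, 28, 21, 33, 32]
Average turnaround = 131/5 = 26.2

26.2


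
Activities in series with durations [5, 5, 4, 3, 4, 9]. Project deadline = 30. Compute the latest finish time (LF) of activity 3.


LF(activity 3) = deadline - sum of successor durations
Successors: activities 4 through 6 with durations [3, 4, 9]
Sum of successor durations = 16
LF = 30 - 16 = 14

14


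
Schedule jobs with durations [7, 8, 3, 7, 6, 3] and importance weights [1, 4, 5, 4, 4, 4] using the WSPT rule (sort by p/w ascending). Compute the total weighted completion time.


Compute p/w ratios and sort ascending (WSPT): [(3, 5), (3, 4), (6, 4), (7, 4), (8, 4), (7, 1)]
Compute weighted completion times:
  Job (p=3,w=5): C=3, w*C=5*3=15
  Job (p=3,w=4): C=6, w*C=4*6=24
  Job (p=6,w=4): C=12, w*C=4*12=48
  Job (p=7,w=4): C=19, w*C=4*19=76
  Job (p=8,w=4): C=27, w*C=4*27=108
  Job (p=7,w=1): C=34, w*C=1*34=34
Total weighted completion time = 305

305


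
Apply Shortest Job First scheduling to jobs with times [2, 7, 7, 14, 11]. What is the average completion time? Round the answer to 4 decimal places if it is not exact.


SJF order (ascending): [2, 7, 7, 11, 14]
Completion times:
  Job 1: burst=2, C=2
  Job 2: burst=7, C=9
  Job 3: burst=7, C=16
  Job 4: burst=11, C=27
  Job 5: burst=14, C=41
Average completion = 95/5 = 19.0

19.0


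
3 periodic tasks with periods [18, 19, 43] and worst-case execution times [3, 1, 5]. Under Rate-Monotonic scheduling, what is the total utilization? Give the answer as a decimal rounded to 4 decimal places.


Compute individual utilizations (exact fractions):
  Task 1: C/T = 3/18 = 1/6 (approx. 0.1667)
  Task 2: C/T = 1/19 (approx. 0.0526)
  Task 3: C/T = 5/43 (approx. 0.1163)
Total utilization U = 1/6 + 1/19 + 5/43 = 1645/4902
Rounded to 4 decimal places: U = 0.3356
RM (Liu & Layland) bound for 3 tasks = 0.779763; compare with U = 1645/4902 (approx. 0.335577)
U <= bound, so schedulable by RM sufficient condition.

0.3356


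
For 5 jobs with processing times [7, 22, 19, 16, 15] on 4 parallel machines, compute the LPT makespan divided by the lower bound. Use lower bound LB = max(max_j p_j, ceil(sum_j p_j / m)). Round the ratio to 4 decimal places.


LPT order: [22, 19, 16, 15, 7]
Machine loads after assignment: [22, 19, 16, 22]
LPT makespan = 22
Lower bound = max(max_job, ceil(total/4)) = max(22, 20) = 22
Ratio = 22 / 22 = 1.0

1.0


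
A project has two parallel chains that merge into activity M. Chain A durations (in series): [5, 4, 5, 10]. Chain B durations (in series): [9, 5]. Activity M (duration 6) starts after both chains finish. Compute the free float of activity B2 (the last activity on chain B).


ES(B2) = sum of predecessors on chain B = 9
EF(B2) = ES + duration = 9 + 5 = 14
Successor of B2 is M. ES(M) = max(sum(A), sum(B)) = max(24, 14) = 24
Free float = ES(successor) - EF(current) = 24 - 14 = 10

10


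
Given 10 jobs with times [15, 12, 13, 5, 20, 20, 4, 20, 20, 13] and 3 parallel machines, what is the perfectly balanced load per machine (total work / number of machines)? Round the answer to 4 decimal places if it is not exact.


Total processing time = 15 + 12 + 13 + 5 + 20 + 20 + 4 + 20 + 20 + 13 = 142
Number of machines = 3
Ideal balanced load = 142 / 3 = 47.3333

47.3333


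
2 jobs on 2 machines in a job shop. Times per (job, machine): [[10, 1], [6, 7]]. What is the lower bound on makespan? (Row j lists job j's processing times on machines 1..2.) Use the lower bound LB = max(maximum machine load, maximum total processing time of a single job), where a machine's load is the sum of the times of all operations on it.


Machine loads:
  Machine 1: 10 + 6 = 16
  Machine 2: 1 + 7 = 8
Max machine load = 16
Job totals:
  Job 1: 11
  Job 2: 13
Max job total = 13
Lower bound = max(16, 13) = 16

16


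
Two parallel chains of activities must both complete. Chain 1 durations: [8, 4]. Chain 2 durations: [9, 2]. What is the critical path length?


Path A total = 8 + 4 = 12
Path B total = 9 + 2 = 11
Critical path = longest path = max(12, 11) = 12

12


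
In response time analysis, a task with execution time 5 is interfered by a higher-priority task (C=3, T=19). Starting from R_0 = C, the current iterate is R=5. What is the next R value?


R_next = C + ceil(R_prev / T_hp) * C_hp
ceil(5 / 19) = ceil(0.2632) = 1
Interference = 1 * 3 = 3
R_next = 5 + 3 = 8

8


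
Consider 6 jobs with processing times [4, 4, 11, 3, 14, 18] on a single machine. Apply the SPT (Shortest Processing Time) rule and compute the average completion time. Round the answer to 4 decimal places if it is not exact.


Sort jobs by processing time (SPT order): [3, 4, 4, 11, 14, 18]
Compute completion times sequentially:
  Job 1: processing = 3, completes at 3
  Job 2: processing = 4, completes at 7
  Job 3: processing = 4, completes at 11
  Job 4: processing = 11, completes at 22
  Job 5: processing = 14, completes at 36
  Job 6: processing = 18, completes at 54
Sum of completion times = 133
Average completion time = 133/6 = 22.1667

22.1667


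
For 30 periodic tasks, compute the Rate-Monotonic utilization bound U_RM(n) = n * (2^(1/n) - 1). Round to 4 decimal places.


Compute 2^(1/30) = 1.0233738920
Subtract 1: 1.0233738920 - 1 = 0.0233738920
Multiply by n: 30 * 0.0233738920 = 0.7012167600
Round to 4 dp: 0.7012

0.7012


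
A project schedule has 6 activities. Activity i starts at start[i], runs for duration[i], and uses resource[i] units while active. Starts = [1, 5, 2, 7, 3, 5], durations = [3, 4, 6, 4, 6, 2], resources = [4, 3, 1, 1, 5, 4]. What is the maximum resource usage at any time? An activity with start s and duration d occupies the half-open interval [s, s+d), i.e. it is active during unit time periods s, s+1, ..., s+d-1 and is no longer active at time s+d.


Each activity i is active on [start_i, start_i + duration_i).
Compute total resource usage per time slot:
  t=0: active resources = [], total = 0
  t=1: active resources = [4], total = 4
  t=2: active resources = [4, 1], total = 5
  t=3: active resources = [4, 1, 5], total = 10
  t=4: active resources = [1, 5], total = 6
  t=5: active resources = [3, 1, 5, 4], total = 13
  t=6: active resources = [3, 1, 5, 4], total = 13
  t=7: active resources = [3, 1, 1, 5], total = 10
  t=8: active resources = [3, 1, 5], total = 9
  t=9: active resources = [1], total = 1
  t=10: active resources = [1], total = 1
Peak resource demand = 13

13


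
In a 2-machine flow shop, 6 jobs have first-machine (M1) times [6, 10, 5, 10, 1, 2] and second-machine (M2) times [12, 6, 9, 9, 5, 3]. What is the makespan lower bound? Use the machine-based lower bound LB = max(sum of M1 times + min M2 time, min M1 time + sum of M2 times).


LB1 = sum(M1 times) + min(M2 times) = 34 + 3 = 37
LB2 = min(M1 times) + sum(M2 times) = 1 + 44 = 45
Lower bound = max(LB1, LB2) = max(37, 45) = 45

45


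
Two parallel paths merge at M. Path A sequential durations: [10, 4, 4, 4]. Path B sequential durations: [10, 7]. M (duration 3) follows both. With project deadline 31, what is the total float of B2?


Forward pass: ES(B2) = sum of predecessors on chain B = 10
EF = ES + duration = 10 + 7 = 17
Backward pass: LF(M) = deadline = 31; LS(M) = 31 - 3 = 28
LF(B2) = LS(M) - sum(successors on chain B) = 28 - 0 = 28
LS = LF - duration = 28 - 7 = 21
Total float = LS - ES = 21 - 10 = 11

11


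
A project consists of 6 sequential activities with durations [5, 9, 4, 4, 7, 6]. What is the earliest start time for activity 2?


Activity 2 starts after activities 1 through 1 complete.
Predecessor durations: [5]
ES = 5 = 5

5


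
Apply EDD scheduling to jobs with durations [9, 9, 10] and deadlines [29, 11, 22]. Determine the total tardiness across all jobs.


Sort by due date (EDD order): [(9, 11), (10, 22), (9, 29)]
Compute completion times and tardiness:
  Job 1: p=9, d=11, C=9, tardiness=max(0,9-11)=0
  Job 2: p=10, d=22, C=19, tardiness=max(0,19-22)=0
  Job 3: p=9, d=29, C=28, tardiness=max(0,28-29)=0
Total tardiness = 0

0


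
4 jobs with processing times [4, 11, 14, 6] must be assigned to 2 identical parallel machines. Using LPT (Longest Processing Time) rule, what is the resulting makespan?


Sort jobs in decreasing order (LPT): [14, 11, 6, 4]
Assign each job to the least loaded machine:
  Machine 1: jobs [14, 4], load = 18
  Machine 2: jobs [11, 6], load = 17
Makespan = max load = 18

18


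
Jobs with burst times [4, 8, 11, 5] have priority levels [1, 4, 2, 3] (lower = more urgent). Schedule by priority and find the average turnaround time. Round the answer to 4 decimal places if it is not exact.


Sort by priority (ascending = highest first):
Order: [(1, 4), (2, 11), (3, 5), (4, 8)]
Completion times:
  Priority 1, burst=4, C=4
  Priority 2, burst=11, C=15
  Priority 3, burst=5, C=20
  Priority 4, burst=8, C=28
Average turnaround = 67/4 = 16.75

16.75


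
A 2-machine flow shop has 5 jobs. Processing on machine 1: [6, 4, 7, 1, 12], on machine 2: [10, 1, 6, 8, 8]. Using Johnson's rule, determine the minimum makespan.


Apply Johnson's rule:
  Group 1 (a <= b): [(4, 1, 8), (1, 6, 10)]
  Group 2 (a > b): [(5, 12, 8), (3, 7, 6), (2, 4, 1)]
Optimal job order: [4, 1, 5, 3, 2]
Schedule:
  Job 4: M1 done at 1, M2 done at 9
  Job 1: M1 done at 7, M2 done at 19
  Job 5: M1 done at 19, M2 done at 27
  Job 3: M1 done at 26, M2 done at 33
  Job 2: M1 done at 30, M2 done at 34
Makespan = 34

34


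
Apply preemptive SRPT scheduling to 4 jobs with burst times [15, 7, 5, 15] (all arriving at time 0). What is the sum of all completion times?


Since all jobs arrive at t=0, SRPT equals SPT ordering.
SPT order: [5, 7, 15, 15]
Completion times:
  Job 1: p=5, C=5
  Job 2: p=7, C=12
  Job 3: p=15, C=27
  Job 4: p=15, C=42
Total completion time = 5 + 12 + 27 + 42 = 86

86


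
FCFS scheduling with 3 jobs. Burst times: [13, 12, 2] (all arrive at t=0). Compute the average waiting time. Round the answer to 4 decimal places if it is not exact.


FCFS order (as given): [13, 12, 2]
Waiting times:
  Job 1: wait = 0
  Job 2: wait = 13
  Job 3: wait = 25
Sum of waiting times = 38
Average waiting time = 38/3 = 12.6667

12.6667


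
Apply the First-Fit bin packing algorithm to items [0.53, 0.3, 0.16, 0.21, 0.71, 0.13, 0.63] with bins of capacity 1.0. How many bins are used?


Place items sequentially using First-Fit:
  Item 0.53 -> new Bin 1
  Item 0.3 -> Bin 1 (now 0.83)
  Item 0.16 -> Bin 1 (now 0.99)
  Item 0.21 -> new Bin 2
  Item 0.71 -> Bin 2 (now 0.92)
  Item 0.13 -> new Bin 3
  Item 0.63 -> Bin 3 (now 0.76)
Total bins used = 3

3


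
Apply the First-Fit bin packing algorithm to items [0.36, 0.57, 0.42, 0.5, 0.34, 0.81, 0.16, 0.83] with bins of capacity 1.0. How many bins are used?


Place items sequentially using First-Fit:
  Item 0.36 -> new Bin 1
  Item 0.57 -> Bin 1 (now 0.93)
  Item 0.42 -> new Bin 2
  Item 0.5 -> Bin 2 (now 0.92)
  Item 0.34 -> new Bin 3
  Item 0.81 -> new Bin 4
  Item 0.16 -> Bin 3 (now 0.5)
  Item 0.83 -> new Bin 5
Total bins used = 5

5


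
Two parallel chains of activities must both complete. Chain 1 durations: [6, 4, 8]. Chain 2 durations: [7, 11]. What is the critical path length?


Path A total = 6 + 4 + 8 = 18
Path B total = 7 + 11 = 18
Critical path = longest path = max(18, 18) = 18

18


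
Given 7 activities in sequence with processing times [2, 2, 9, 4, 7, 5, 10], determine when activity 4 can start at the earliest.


Activity 4 starts after activities 1 through 3 complete.
Predecessor durations: [2, 2, 9]
ES = 2 + 2 + 9 = 13

13


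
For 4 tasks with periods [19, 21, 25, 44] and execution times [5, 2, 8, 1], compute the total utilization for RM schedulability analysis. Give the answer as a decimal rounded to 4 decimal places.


Compute individual utilizations (exact fractions):
  Task 1: C/T = 5/19 (approx. 0.2632)
  Task 2: C/T = 2/21 (approx. 0.0952)
  Task 3: C/T = 8/25 (approx. 0.32)
  Task 4: C/T = 1/44 (approx. 0.0227)
Total utilization U = 5/19 + 2/21 + 8/25 + 1/44 = 307723/438900
Rounded to 4 decimal places: U = 0.7011
RM (Liu & Layland) bound for 4 tasks = 0.756828; compare with U = 307723/438900 (approx. 0.701123)
U <= bound, so schedulable by RM sufficient condition.

0.7011


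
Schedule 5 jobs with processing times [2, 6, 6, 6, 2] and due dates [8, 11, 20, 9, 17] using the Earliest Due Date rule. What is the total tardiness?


Sort by due date (EDD order): [(2, 8), (6, 9), (6, 11), (2, 17), (6, 20)]
Compute completion times and tardiness:
  Job 1: p=2, d=8, C=2, tardiness=max(0,2-8)=0
  Job 2: p=6, d=9, C=8, tardiness=max(0,8-9)=0
  Job 3: p=6, d=11, C=14, tardiness=max(0,14-11)=3
  Job 4: p=2, d=17, C=16, tardiness=max(0,16-17)=0
  Job 5: p=6, d=20, C=22, tardiness=max(0,22-20)=2
Total tardiness = 5

5


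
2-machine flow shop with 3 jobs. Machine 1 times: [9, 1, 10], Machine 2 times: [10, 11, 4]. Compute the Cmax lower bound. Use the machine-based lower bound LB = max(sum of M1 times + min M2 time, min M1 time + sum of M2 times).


LB1 = sum(M1 times) + min(M2 times) = 20 + 4 = 24
LB2 = min(M1 times) + sum(M2 times) = 1 + 25 = 26
Lower bound = max(LB1, LB2) = max(24, 26) = 26

26


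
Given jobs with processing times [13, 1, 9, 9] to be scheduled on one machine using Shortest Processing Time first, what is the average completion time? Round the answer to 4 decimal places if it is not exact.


Sort jobs by processing time (SPT order): [1, 9, 9, 13]
Compute completion times sequentially:
  Job 1: processing = 1, completes at 1
  Job 2: processing = 9, completes at 10
  Job 3: processing = 9, completes at 19
  Job 4: processing = 13, completes at 32
Sum of completion times = 62
Average completion time = 62/4 = 15.5

15.5


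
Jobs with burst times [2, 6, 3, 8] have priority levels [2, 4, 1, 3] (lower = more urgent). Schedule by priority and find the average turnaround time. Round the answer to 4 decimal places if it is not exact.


Sort by priority (ascending = highest first):
Order: [(1, 3), (2, 2), (3, 8), (4, 6)]
Completion times:
  Priority 1, burst=3, C=3
  Priority 2, burst=2, C=5
  Priority 3, burst=8, C=13
  Priority 4, burst=6, C=19
Average turnaround = 40/4 = 10.0

10.0


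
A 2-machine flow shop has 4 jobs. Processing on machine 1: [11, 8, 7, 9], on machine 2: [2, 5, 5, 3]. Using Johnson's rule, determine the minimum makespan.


Apply Johnson's rule:
  Group 1 (a <= b): []
  Group 2 (a > b): [(2, 8, 5), (3, 7, 5), (4, 9, 3), (1, 11, 2)]
Optimal job order: [2, 3, 4, 1]
Schedule:
  Job 2: M1 done at 8, M2 done at 13
  Job 3: M1 done at 15, M2 done at 20
  Job 4: M1 done at 24, M2 done at 27
  Job 1: M1 done at 35, M2 done at 37
Makespan = 37

37


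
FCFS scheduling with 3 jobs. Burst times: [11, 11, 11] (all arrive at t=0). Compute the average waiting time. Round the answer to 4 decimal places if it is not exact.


FCFS order (as given): [11, 11, 11]
Waiting times:
  Job 1: wait = 0
  Job 2: wait = 11
  Job 3: wait = 22
Sum of waiting times = 33
Average waiting time = 33/3 = 11.0

11.0


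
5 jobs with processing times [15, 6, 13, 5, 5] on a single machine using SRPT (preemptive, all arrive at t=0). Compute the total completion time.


Since all jobs arrive at t=0, SRPT equals SPT ordering.
SPT order: [5, 5, 6, 13, 15]
Completion times:
  Job 1: p=5, C=5
  Job 2: p=5, C=10
  Job 3: p=6, C=16
  Job 4: p=13, C=29
  Job 5: p=15, C=44
Total completion time = 5 + 10 + 16 + 29 + 44 = 104

104


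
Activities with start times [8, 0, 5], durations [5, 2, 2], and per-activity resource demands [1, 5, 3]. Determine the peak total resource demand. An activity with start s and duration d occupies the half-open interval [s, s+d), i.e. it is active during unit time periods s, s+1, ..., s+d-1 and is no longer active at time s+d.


Each activity i is active on [start_i, start_i + duration_i).
Compute total resource usage per time slot:
  t=0: active resources = [5], total = 5
  t=1: active resources = [5], total = 5
  t=2: active resources = [], total = 0
  t=3: active resources = [], total = 0
  t=4: active resources = [], total = 0
  t=5: active resources = [3], total = 3
  t=6: active resources = [3], total = 3
  t=7: active resources = [], total = 0
  t=8: active resources = [1], total = 1
  t=9: active resources = [1], total = 1
  t=10: active resources = [1], total = 1
  t=11: active resources = [1], total = 1
  t=12: active resources = [1], total = 1
Peak resource demand = 5

5


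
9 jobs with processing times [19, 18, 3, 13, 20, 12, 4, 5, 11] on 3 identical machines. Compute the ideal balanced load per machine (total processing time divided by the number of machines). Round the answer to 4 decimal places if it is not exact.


Total processing time = 19 + 18 + 3 + 13 + 20 + 12 + 4 + 5 + 11 = 105
Number of machines = 3
Ideal balanced load = 105 / 3 = 35.0

35.0


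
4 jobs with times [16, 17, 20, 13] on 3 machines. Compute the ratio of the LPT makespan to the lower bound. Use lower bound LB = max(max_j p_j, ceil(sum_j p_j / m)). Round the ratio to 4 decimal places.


LPT order: [20, 17, 16, 13]
Machine loads after assignment: [20, 17, 29]
LPT makespan = 29
Lower bound = max(max_job, ceil(total/3)) = max(20, 22) = 22
Ratio = 29 / 22 = 1.3182

1.3182


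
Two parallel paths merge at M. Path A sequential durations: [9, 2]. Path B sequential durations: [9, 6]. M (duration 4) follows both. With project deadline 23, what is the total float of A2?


Forward pass: ES(A2) = sum of predecessors on chain A = 9
EF = ES + duration = 9 + 2 = 11
Backward pass: LF(M) = deadline = 23; LS(M) = 23 - 4 = 19
LF(A2) = LS(M) - sum(successors on chain A) = 19 - 0 = 19
LS = LF - duration = 19 - 2 = 17
Total float = LS - ES = 17 - 9 = 8

8


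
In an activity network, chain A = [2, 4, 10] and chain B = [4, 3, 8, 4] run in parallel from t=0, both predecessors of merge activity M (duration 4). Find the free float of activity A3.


ES(A3) = sum of predecessors on chain A = 6
EF(A3) = ES + duration = 6 + 10 = 16
Successor of A3 is M. ES(M) = max(sum(A), sum(B)) = max(16, 19) = 19
Free float = ES(successor) - EF(current) = 19 - 16 = 3

3


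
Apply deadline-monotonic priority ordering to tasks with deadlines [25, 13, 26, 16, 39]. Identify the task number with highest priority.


Sort tasks by relative deadline (ascending):
  Task 2: deadline = 13
  Task 4: deadline = 16
  Task 1: deadline = 25
  Task 3: deadline = 26
  Task 5: deadline = 39
Priority order (highest first): [2, 4, 1, 3, 5]
Highest priority task = 2

2


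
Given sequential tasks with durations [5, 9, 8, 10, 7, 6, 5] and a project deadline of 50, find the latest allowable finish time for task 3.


LF(activity 3) = deadline - sum of successor durations
Successors: activities 4 through 7 with durations [10, 7, 6, 5]
Sum of successor durations = 28
LF = 50 - 28 = 22

22


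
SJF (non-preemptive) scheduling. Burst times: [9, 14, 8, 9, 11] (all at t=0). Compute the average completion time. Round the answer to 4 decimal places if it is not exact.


SJF order (ascending): [8, 9, 9, 11, 14]
Completion times:
  Job 1: burst=8, C=8
  Job 2: burst=9, C=17
  Job 3: burst=9, C=26
  Job 4: burst=11, C=37
  Job 5: burst=14, C=51
Average completion = 139/5 = 27.8

27.8


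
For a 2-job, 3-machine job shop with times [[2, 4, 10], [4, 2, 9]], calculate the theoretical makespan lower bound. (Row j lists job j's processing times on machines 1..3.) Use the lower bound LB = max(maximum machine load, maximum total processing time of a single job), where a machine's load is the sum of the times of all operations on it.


Machine loads:
  Machine 1: 2 + 4 = 6
  Machine 2: 4 + 2 = 6
  Machine 3: 10 + 9 = 19
Max machine load = 19
Job totals:
  Job 1: 16
  Job 2: 15
Max job total = 16
Lower bound = max(19, 16) = 19

19


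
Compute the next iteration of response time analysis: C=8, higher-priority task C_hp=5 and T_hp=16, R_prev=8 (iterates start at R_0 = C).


R_next = C + ceil(R_prev / T_hp) * C_hp
ceil(8 / 16) = ceil(0.5) = 1
Interference = 1 * 5 = 5
R_next = 8 + 5 = 13

13


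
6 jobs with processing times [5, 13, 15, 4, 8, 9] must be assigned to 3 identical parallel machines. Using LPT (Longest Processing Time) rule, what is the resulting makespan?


Sort jobs in decreasing order (LPT): [15, 13, 9, 8, 5, 4]
Assign each job to the least loaded machine:
  Machine 1: jobs [15, 4], load = 19
  Machine 2: jobs [13, 5], load = 18
  Machine 3: jobs [9, 8], load = 17
Makespan = max load = 19

19


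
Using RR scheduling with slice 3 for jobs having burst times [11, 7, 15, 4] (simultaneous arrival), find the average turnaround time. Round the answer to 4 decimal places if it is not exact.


Time quantum = 3
Execution trace:
  J1 runs 3 units, time = 3
  J2 runs 3 units, time = 6
  J3 runs 3 units, time = 9
  J4 runs 3 units, time = 12
  J1 runs 3 units, time = 15
  J2 runs 3 units, time = 18
  J3 runs 3 units, time = 21
  J4 runs 1 units, time = 22
  J1 runs 3 units, time = 25
  J2 runs 1 units, time = 26
  J3 runs 3 units, time = 29
  J1 runs 2 units, time = 31
  J3 runs 3 units, time = 34
  J3 runs 3 units, time = 37
Finish times: [31, 26, 37, 22]
Average turnaround = 116/4 = 29.0

29.0


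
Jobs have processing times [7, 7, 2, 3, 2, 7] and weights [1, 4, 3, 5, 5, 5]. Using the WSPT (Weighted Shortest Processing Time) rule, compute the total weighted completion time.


Compute p/w ratios and sort ascending (WSPT): [(2, 5), (3, 5), (2, 3), (7, 5), (7, 4), (7, 1)]
Compute weighted completion times:
  Job (p=2,w=5): C=2, w*C=5*2=10
  Job (p=3,w=5): C=5, w*C=5*5=25
  Job (p=2,w=3): C=7, w*C=3*7=21
  Job (p=7,w=5): C=14, w*C=5*14=70
  Job (p=7,w=4): C=21, w*C=4*21=84
  Job (p=7,w=1): C=28, w*C=1*28=28
Total weighted completion time = 238

238


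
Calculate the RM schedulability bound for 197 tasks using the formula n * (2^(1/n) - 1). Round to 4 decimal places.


Compute 2^(1/197) = 1.0035247108
Subtract 1: 1.0035247108 - 1 = 0.0035247108
Multiply by n: 197 * 0.0035247108 = 0.6943680276
Round to 4 dp: 0.6944

0.6944


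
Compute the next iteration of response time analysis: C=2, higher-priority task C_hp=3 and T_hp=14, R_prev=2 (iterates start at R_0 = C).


R_next = C + ceil(R_prev / T_hp) * C_hp
ceil(2 / 14) = ceil(0.1429) = 1
Interference = 1 * 3 = 3
R_next = 2 + 3 = 5

5


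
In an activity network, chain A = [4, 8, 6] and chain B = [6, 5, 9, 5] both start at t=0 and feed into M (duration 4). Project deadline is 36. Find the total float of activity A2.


Forward pass: ES(A2) = sum of predecessors on chain A = 4
EF = ES + duration = 4 + 8 = 12
Backward pass: LF(M) = deadline = 36; LS(M) = 36 - 4 = 32
LF(A2) = LS(M) - sum(successors on chain A) = 32 - 6 = 26
LS = LF - duration = 26 - 8 = 18
Total float = LS - ES = 18 - 4 = 14

14


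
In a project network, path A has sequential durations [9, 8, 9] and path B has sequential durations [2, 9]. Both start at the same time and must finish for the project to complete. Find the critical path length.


Path A total = 9 + 8 + 9 = 26
Path B total = 2 + 9 = 11
Critical path = longest path = max(26, 11) = 26

26


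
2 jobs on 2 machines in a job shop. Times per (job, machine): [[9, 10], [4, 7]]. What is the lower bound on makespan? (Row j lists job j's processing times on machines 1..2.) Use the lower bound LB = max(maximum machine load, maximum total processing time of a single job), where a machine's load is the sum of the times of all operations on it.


Machine loads:
  Machine 1: 9 + 4 = 13
  Machine 2: 10 + 7 = 17
Max machine load = 17
Job totals:
  Job 1: 19
  Job 2: 11
Max job total = 19
Lower bound = max(17, 19) = 19

19


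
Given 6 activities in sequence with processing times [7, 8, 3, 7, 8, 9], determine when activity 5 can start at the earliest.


Activity 5 starts after activities 1 through 4 complete.
Predecessor durations: [7, 8, 3, 7]
ES = 7 + 8 + 3 + 7 = 25

25


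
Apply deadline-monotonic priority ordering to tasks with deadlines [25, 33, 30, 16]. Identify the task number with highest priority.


Sort tasks by relative deadline (ascending):
  Task 4: deadline = 16
  Task 1: deadline = 25
  Task 3: deadline = 30
  Task 2: deadline = 33
Priority order (highest first): [4, 1, 3, 2]
Highest priority task = 4

4


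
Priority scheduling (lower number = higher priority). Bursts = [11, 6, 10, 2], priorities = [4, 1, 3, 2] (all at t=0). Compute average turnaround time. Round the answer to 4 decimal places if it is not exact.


Sort by priority (ascending = highest first):
Order: [(1, 6), (2, 2), (3, 10), (4, 11)]
Completion times:
  Priority 1, burst=6, C=6
  Priority 2, burst=2, C=8
  Priority 3, burst=10, C=18
  Priority 4, burst=11, C=29
Average turnaround = 61/4 = 15.25

15.25


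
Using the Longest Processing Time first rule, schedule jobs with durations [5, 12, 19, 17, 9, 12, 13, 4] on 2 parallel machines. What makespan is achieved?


Sort jobs in decreasing order (LPT): [19, 17, 13, 12, 12, 9, 5, 4]
Assign each job to the least loaded machine:
  Machine 1: jobs [19, 12, 9, 5], load = 45
  Machine 2: jobs [17, 13, 12, 4], load = 46
Makespan = max load = 46

46


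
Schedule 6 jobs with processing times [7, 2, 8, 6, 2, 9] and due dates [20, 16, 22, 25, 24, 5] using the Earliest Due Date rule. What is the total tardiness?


Sort by due date (EDD order): [(9, 5), (2, 16), (7, 20), (8, 22), (2, 24), (6, 25)]
Compute completion times and tardiness:
  Job 1: p=9, d=5, C=9, tardiness=max(0,9-5)=4
  Job 2: p=2, d=16, C=11, tardiness=max(0,11-16)=0
  Job 3: p=7, d=20, C=18, tardiness=max(0,18-20)=0
  Job 4: p=8, d=22, C=26, tardiness=max(0,26-22)=4
  Job 5: p=2, d=24, C=28, tardiness=max(0,28-24)=4
  Job 6: p=6, d=25, C=34, tardiness=max(0,34-25)=9
Total tardiness = 21

21


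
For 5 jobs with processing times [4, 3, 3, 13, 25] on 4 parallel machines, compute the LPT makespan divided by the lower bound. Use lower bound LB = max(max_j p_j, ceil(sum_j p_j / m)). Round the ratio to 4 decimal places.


LPT order: [25, 13, 4, 3, 3]
Machine loads after assignment: [25, 13, 4, 6]
LPT makespan = 25
Lower bound = max(max_job, ceil(total/4)) = max(25, 12) = 25
Ratio = 25 / 25 = 1.0

1.0


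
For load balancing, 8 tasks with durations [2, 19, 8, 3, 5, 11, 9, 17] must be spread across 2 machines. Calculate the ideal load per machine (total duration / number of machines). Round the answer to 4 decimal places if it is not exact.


Total processing time = 2 + 19 + 8 + 3 + 5 + 11 + 9 + 17 = 74
Number of machines = 2
Ideal balanced load = 74 / 2 = 37.0

37.0


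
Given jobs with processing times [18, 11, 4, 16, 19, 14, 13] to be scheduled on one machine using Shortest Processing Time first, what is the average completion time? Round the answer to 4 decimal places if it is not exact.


Sort jobs by processing time (SPT order): [4, 11, 13, 14, 16, 18, 19]
Compute completion times sequentially:
  Job 1: processing = 4, completes at 4
  Job 2: processing = 11, completes at 15
  Job 3: processing = 13, completes at 28
  Job 4: processing = 14, completes at 42
  Job 5: processing = 16, completes at 58
  Job 6: processing = 18, completes at 76
  Job 7: processing = 19, completes at 95
Sum of completion times = 318
Average completion time = 318/7 = 45.4286

45.4286


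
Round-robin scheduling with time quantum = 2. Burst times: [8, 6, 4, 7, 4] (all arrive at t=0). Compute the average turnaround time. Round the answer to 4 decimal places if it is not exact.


Time quantum = 2
Execution trace:
  J1 runs 2 units, time = 2
  J2 runs 2 units, time = 4
  J3 runs 2 units, time = 6
  J4 runs 2 units, time = 8
  J5 runs 2 units, time = 10
  J1 runs 2 units, time = 12
  J2 runs 2 units, time = 14
  J3 runs 2 units, time = 16
  J4 runs 2 units, time = 18
  J5 runs 2 units, time = 20
  J1 runs 2 units, time = 22
  J2 runs 2 units, time = 24
  J4 runs 2 units, time = 26
  J1 runs 2 units, time = 28
  J4 runs 1 units, time = 29
Finish times: [28, 24, 16, 29, 20]
Average turnaround = 117/5 = 23.4

23.4


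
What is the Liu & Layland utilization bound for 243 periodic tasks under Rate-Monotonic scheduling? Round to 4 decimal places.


Compute 2^(1/243) = 1.0028565297
Subtract 1: 1.0028565297 - 1 = 0.0028565297
Multiply by n: 243 * 0.0028565297 = 0.6941367171
Round to 4 dp: 0.6941

0.6941


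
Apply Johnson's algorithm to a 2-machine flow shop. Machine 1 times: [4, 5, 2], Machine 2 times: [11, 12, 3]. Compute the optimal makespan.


Apply Johnson's rule:
  Group 1 (a <= b): [(3, 2, 3), (1, 4, 11), (2, 5, 12)]
  Group 2 (a > b): []
Optimal job order: [3, 1, 2]
Schedule:
  Job 3: M1 done at 2, M2 done at 5
  Job 1: M1 done at 6, M2 done at 17
  Job 2: M1 done at 11, M2 done at 29
Makespan = 29

29


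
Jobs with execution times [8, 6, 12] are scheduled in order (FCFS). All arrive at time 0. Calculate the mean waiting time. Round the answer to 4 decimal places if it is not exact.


FCFS order (as given): [8, 6, 12]
Waiting times:
  Job 1: wait = 0
  Job 2: wait = 8
  Job 3: wait = 14
Sum of waiting times = 22
Average waiting time = 22/3 = 7.3333

7.3333


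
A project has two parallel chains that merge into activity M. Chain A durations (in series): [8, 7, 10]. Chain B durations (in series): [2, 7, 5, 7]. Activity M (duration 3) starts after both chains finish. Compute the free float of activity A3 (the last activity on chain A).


ES(A3) = sum of predecessors on chain A = 15
EF(A3) = ES + duration = 15 + 10 = 25
Successor of A3 is M. ES(M) = max(sum(A), sum(B)) = max(25, 21) = 25
Free float = ES(successor) - EF(current) = 25 - 25 = 0

0


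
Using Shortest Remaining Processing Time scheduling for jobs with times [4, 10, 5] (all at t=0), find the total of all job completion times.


Since all jobs arrive at t=0, SRPT equals SPT ordering.
SPT order: [4, 5, 10]
Completion times:
  Job 1: p=4, C=4
  Job 2: p=5, C=9
  Job 3: p=10, C=19
Total completion time = 4 + 9 + 19 = 32

32


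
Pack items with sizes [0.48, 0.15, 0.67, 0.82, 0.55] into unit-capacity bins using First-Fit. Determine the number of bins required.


Place items sequentially using First-Fit:
  Item 0.48 -> new Bin 1
  Item 0.15 -> Bin 1 (now 0.63)
  Item 0.67 -> new Bin 2
  Item 0.82 -> new Bin 3
  Item 0.55 -> new Bin 4
Total bins used = 4

4


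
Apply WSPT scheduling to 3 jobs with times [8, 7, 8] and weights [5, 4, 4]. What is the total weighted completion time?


Compute p/w ratios and sort ascending (WSPT): [(8, 5), (7, 4), (8, 4)]
Compute weighted completion times:
  Job (p=8,w=5): C=8, w*C=5*8=40
  Job (p=7,w=4): C=15, w*C=4*15=60
  Job (p=8,w=4): C=23, w*C=4*23=92
Total weighted completion time = 192

192


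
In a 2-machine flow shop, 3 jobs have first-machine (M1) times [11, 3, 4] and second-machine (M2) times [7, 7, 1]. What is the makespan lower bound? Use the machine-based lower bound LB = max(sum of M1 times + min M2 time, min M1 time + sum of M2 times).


LB1 = sum(M1 times) + min(M2 times) = 18 + 1 = 19
LB2 = min(M1 times) + sum(M2 times) = 3 + 15 = 18
Lower bound = max(LB1, LB2) = max(19, 18) = 19

19


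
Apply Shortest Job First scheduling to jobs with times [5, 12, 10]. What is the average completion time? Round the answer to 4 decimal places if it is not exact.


SJF order (ascending): [5, 10, 12]
Completion times:
  Job 1: burst=5, C=5
  Job 2: burst=10, C=15
  Job 3: burst=12, C=27
Average completion = 47/3 = 15.6667

15.6667


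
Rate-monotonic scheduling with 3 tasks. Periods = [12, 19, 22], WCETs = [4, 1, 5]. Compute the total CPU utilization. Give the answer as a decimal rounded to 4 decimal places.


Compute individual utilizations (exact fractions):
  Task 1: C/T = 4/12 = 1/3 (approx. 0.3333)
  Task 2: C/T = 1/19 (approx. 0.0526)
  Task 3: C/T = 5/22 (approx. 0.2273)
Total utilization U = 1/3 + 1/19 + 5/22 = 769/1254
Rounded to 4 decimal places: U = 0.6132
RM (Liu & Layland) bound for 3 tasks = 0.779763; compare with U = 769/1254 (approx. 0.613238)
U <= bound, so schedulable by RM sufficient condition.

0.6132


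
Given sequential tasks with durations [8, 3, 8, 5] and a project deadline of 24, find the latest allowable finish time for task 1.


LF(activity 1) = deadline - sum of successor durations
Successors: activities 2 through 4 with durations [3, 8, 5]
Sum of successor durations = 16
LF = 24 - 16 = 8

8


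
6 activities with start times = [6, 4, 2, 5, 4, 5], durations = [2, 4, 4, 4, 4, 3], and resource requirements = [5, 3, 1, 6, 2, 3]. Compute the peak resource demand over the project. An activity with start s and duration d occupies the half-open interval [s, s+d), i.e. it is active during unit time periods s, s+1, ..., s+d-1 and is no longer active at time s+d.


Each activity i is active on [start_i, start_i + duration_i).
Compute total resource usage per time slot:
  t=0: active resources = [], total = 0
  t=1: active resources = [], total = 0
  t=2: active resources = [1], total = 1
  t=3: active resources = [1], total = 1
  t=4: active resources = [3, 1, 2], total = 6
  t=5: active resources = [3, 1, 6, 2, 3], total = 15
  t=6: active resources = [5, 3, 6, 2, 3], total = 19
  t=7: active resources = [5, 3, 6, 2, 3], total = 19
  t=8: active resources = [6], total = 6
Peak resource demand = 19

19


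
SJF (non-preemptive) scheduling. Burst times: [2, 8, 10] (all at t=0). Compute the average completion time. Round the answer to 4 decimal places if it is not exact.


SJF order (ascending): [2, 8, 10]
Completion times:
  Job 1: burst=2, C=2
  Job 2: burst=8, C=10
  Job 3: burst=10, C=20
Average completion = 32/3 = 10.6667

10.6667


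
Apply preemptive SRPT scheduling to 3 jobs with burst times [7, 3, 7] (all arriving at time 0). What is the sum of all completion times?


Since all jobs arrive at t=0, SRPT equals SPT ordering.
SPT order: [3, 7, 7]
Completion times:
  Job 1: p=3, C=3
  Job 2: p=7, C=10
  Job 3: p=7, C=17
Total completion time = 3 + 10 + 17 = 30

30


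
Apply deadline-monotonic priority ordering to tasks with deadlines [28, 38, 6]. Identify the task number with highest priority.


Sort tasks by relative deadline (ascending):
  Task 3: deadline = 6
  Task 1: deadline = 28
  Task 2: deadline = 38
Priority order (highest first): [3, 1, 2]
Highest priority task = 3

3


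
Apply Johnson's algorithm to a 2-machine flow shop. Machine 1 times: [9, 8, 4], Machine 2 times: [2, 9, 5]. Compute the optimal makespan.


Apply Johnson's rule:
  Group 1 (a <= b): [(3, 4, 5), (2, 8, 9)]
  Group 2 (a > b): [(1, 9, 2)]
Optimal job order: [3, 2, 1]
Schedule:
  Job 3: M1 done at 4, M2 done at 9
  Job 2: M1 done at 12, M2 done at 21
  Job 1: M1 done at 21, M2 done at 23
Makespan = 23

23


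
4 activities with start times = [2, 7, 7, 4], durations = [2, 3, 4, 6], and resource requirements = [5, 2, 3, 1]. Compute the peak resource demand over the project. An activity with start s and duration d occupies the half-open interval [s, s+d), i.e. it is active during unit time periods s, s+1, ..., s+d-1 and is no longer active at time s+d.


Each activity i is active on [start_i, start_i + duration_i).
Compute total resource usage per time slot:
  t=0: active resources = [], total = 0
  t=1: active resources = [], total = 0
  t=2: active resources = [5], total = 5
  t=3: active resources = [5], total = 5
  t=4: active resources = [1], total = 1
  t=5: active resources = [1], total = 1
  t=6: active resources = [1], total = 1
  t=7: active resources = [2, 3, 1], total = 6
  t=8: active resources = [2, 3, 1], total = 6
  t=9: active resources = [2, 3, 1], total = 6
  t=10: active resources = [3], total = 3
Peak resource demand = 6

6


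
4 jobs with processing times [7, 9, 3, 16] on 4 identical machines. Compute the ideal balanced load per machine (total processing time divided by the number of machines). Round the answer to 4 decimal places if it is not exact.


Total processing time = 7 + 9 + 3 + 16 = 35
Number of machines = 4
Ideal balanced load = 35 / 4 = 8.75

8.75


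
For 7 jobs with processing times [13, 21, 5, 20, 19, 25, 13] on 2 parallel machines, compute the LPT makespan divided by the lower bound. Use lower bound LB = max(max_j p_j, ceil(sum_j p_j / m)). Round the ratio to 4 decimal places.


LPT order: [25, 21, 20, 19, 13, 13, 5]
Machine loads after assignment: [57, 59]
LPT makespan = 59
Lower bound = max(max_job, ceil(total/2)) = max(25, 58) = 58
Ratio = 59 / 58 = 1.0172

1.0172


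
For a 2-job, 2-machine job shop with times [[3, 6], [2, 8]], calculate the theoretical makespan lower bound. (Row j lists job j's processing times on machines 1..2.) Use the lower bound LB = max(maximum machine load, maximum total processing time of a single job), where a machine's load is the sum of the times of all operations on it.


Machine loads:
  Machine 1: 3 + 2 = 5
  Machine 2: 6 + 8 = 14
Max machine load = 14
Job totals:
  Job 1: 9
  Job 2: 10
Max job total = 10
Lower bound = max(14, 10) = 14

14


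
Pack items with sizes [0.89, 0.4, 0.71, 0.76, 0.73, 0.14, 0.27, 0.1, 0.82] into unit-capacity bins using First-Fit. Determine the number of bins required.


Place items sequentially using First-Fit:
  Item 0.89 -> new Bin 1
  Item 0.4 -> new Bin 2
  Item 0.71 -> new Bin 3
  Item 0.76 -> new Bin 4
  Item 0.73 -> new Bin 5
  Item 0.14 -> Bin 2 (now 0.54)
  Item 0.27 -> Bin 2 (now 0.81)
  Item 0.1 -> Bin 1 (now 0.99)
  Item 0.82 -> new Bin 6
Total bins used = 6

6


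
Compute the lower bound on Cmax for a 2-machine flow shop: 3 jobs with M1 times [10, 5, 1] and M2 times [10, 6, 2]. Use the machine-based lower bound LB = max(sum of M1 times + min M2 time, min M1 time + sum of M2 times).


LB1 = sum(M1 times) + min(M2 times) = 16 + 2 = 18
LB2 = min(M1 times) + sum(M2 times) = 1 + 18 = 19
Lower bound = max(LB1, LB2) = max(18, 19) = 19

19


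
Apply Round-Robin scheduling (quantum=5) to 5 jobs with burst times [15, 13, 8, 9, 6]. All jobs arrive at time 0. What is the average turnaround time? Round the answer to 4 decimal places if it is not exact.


Time quantum = 5
Execution trace:
  J1 runs 5 units, time = 5
  J2 runs 5 units, time = 10
  J3 runs 5 units, time = 15
  J4 runs 5 units, time = 20
  J5 runs 5 units, time = 25
  J1 runs 5 units, time = 30
  J2 runs 5 units, time = 35
  J3 runs 3 units, time = 38
  J4 runs 4 units, time = 42
  J5 runs 1 units, time = 43
  J1 runs 5 units, time = 48
  J2 runs 3 units, time = 51
Finish times: [48, 51, 38, 42, 43]
Average turnaround = 222/5 = 44.4

44.4


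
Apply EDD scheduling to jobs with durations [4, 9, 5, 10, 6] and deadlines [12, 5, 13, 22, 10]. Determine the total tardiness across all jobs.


Sort by due date (EDD order): [(9, 5), (6, 10), (4, 12), (5, 13), (10, 22)]
Compute completion times and tardiness:
  Job 1: p=9, d=5, C=9, tardiness=max(0,9-5)=4
  Job 2: p=6, d=10, C=15, tardiness=max(0,15-10)=5
  Job 3: p=4, d=12, C=19, tardiness=max(0,19-12)=7
  Job 4: p=5, d=13, C=24, tardiness=max(0,24-13)=11
  Job 5: p=10, d=22, C=34, tardiness=max(0,34-22)=12
Total tardiness = 39

39


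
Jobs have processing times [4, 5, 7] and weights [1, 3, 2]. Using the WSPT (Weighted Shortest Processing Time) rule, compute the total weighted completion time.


Compute p/w ratios and sort ascending (WSPT): [(5, 3), (7, 2), (4, 1)]
Compute weighted completion times:
  Job (p=5,w=3): C=5, w*C=3*5=15
  Job (p=7,w=2): C=12, w*C=2*12=24
  Job (p=4,w=1): C=16, w*C=1*16=16
Total weighted completion time = 55

55


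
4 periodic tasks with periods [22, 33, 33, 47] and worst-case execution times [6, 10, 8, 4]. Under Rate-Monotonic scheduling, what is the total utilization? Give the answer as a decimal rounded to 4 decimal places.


Compute individual utilizations (exact fractions):
  Task 1: C/T = 6/22 = 3/11 (approx. 0.2727)
  Task 2: C/T = 10/33 (approx. 0.303)
  Task 3: C/T = 8/33 (approx. 0.2424)
  Task 4: C/T = 4/47 (approx. 0.0851)
Total utilization U = 3/11 + 10/33 + 8/33 + 4/47 = 467/517
Rounded to 4 decimal places: U = 0.9033
RM (Liu & Layland) bound for 4 tasks = 0.756828; compare with U = 467/517 (approx. 0.903288)
bound < U <= 1, so the RM sufficient condition is not met (inconclusive; an exact test such as response-time analysis is needed).

0.9033
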